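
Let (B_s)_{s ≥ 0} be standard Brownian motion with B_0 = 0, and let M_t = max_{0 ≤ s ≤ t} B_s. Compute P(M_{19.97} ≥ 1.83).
P(M_{19.97} ≥ 1.83) = 2·P(B_{19.97} ≥ 1.83) = 2(1 − Φ(1.83/√19.97)) ≈ 0.6822

By the reflection principle for Brownian motion, P(M_t ≥ a) = 2 · P(B_t ≥ a) for a ≥ 0. Since B_t ~ N(0, t), P(B_t ≥ 1.83) = 1 − Φ(1.83/√t) = 1 − Φ(1.83/√19.97) = 1 − Φ(0.4095). So
  P(M_{19.97} ≥ 1.83) = 2(1 − Φ(0.4095)) ≈ 0.6822.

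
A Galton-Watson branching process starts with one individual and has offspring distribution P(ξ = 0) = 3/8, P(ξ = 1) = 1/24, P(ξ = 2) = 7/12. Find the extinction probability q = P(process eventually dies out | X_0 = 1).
q = 9/14

The pgf is f(s) = 3/8 + 1/24·s + 7/12·s². The extinction probability q is the smallest fixed point of f in [0, 1]. Setting s = f(s):
  7/12·s² + (1/24 − 1)·s + 3/8 = 0
  7/12·s² − (3/8 + 7/12)·s + 3/8 = 0
which factors as (s − 1)·(7/12·s − 3/8) = 0, giving roots s = 1 and s = (3/8)/(7/12) = 9/14.
Mean offspring μ = 1/24 + 2·7/12 = 29/24 > 1 (supercritical), so q < 1. The extinction probability is the smaller root: q = (3/8)/(7/12) = 9/14.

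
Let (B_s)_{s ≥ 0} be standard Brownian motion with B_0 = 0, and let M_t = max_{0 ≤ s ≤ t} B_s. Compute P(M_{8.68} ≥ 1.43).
P(M_{8.68} ≥ 1.43) = 2·P(B_{8.68} ≥ 1.43) = 2(1 − Φ(1.43/√8.68)) ≈ 0.6274

By the reflection principle for Brownian motion, P(M_t ≥ a) = 2 · P(B_t ≥ a) for a ≥ 0. Since B_t ~ N(0, t), P(B_t ≥ 1.43) = 1 − Φ(1.43/√t) = 1 − Φ(1.43/√8.68) = 1 − Φ(0.4854). So
  P(M_{8.68} ≥ 1.43) = 2(1 − Φ(0.4854)) ≈ 0.6274.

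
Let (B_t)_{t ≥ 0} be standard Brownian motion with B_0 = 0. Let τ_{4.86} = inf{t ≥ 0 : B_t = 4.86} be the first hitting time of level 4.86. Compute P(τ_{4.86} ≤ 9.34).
P(τ_{4.86} ≤ 9.34) = 2(1 − Φ(4.86/√9.34)) = 2(1 − Φ(1.5902)) ≈ 0.1118

By the reflection principle for standard BM, P(τ_b ≤ t) = 2 · P(B_t ≥ b). Since B_t ~ N(0, t), P(B_t ≥ 4.86) = 1 − Φ(4.86/√t) = 1 − Φ(4.86/√9.34) = 1 − Φ(1.5902) ≈ 0.05589. Doubling: P(τ_{4.86} ≤ 9.34) ≈ 2 · 0.05589 = 0.11178 ≈ 0.1118.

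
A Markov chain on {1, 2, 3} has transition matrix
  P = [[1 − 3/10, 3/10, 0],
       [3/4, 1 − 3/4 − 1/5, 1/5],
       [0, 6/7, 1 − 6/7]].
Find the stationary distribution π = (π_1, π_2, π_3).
π = (75/112, 15/56, 1/16)

This is a birth-death chain on three states, which satisfies detailed balance: π_1 · P_{12} = π_2 · P_{21} and π_2 · P_{23} = π_3 · P_{32}.
From π_1 · 3/10 = π_2 · 3/4: π_2/π_1 = (3/10)/(3/4) = 2/5.
From π_2 · 1/5 = π_3 · 6/7: π_3/π_2 = (1/5)/(6/7) = 7/30.
Take π_1 proportional to 1; then unnormalized π = (1, 2/5, 7/75). Normalize by dividing by the sum 112/75:
  π = (75/112, 15/56, 1/16).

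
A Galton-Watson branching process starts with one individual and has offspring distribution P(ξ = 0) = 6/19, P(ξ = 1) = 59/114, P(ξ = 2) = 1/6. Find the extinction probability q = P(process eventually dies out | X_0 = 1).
q = 1

Mean offspring μ = 0·6/19 + 1·59/114 + 2·1/6 = 97/114 ≤ 1. For μ ≤ 1 with offspring not concentrated at 1, the Galton-Watson process goes extinct almost surely, so q = 1.
(Algebraic check: The pgf is f(s) = 6/19 + 59/114·s + 1/6·s². The extinction probability q is the smallest fixed point of f in [0, 1]. Setting s = f(s):
  1/6·s² + (59/114 − 1)·s + 6/19 = 0
  1/6·s² − (6/19 + 1/6)·s + 6/19 = 0
which factors as (s − 1)·(1/6·s − 6/19) = 0, giving roots s = 1 and s = (6/19)/(1/6) = 36/19. Since 36/19 ≥ 1, the smallest root in [0, 1] is s = 1.)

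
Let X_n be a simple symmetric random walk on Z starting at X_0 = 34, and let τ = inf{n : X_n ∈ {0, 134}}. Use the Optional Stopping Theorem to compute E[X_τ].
E[X_τ] = 34

X_n is a martingale and τ is a bounded-mean stopping time (indeed τ is finite a.s. with bounded expectation since the walk is in a bounded region). By the OST, E[X_τ] = E[X_0] = 34. Equivalently: E[X_τ] = 134 · P(hit 134 first) + 0 · P(hit 0 first) = 134 · (34/134) = 34.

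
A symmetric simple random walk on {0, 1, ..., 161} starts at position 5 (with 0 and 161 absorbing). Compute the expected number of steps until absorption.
E[τ | X_0 = 5] = 780

Let v_k = E[τ | X_0 = k]. Boundary: v_0 = v_161 = 0. Recurrence: v_k = 1 + (v_{k-1} + v_{k+1})/2 for 1 ≤ k ≤ 160. The particular solution to v_k − (v_{k-1} + v_{k+1})/2 = 1 is v_k = −k^2. Adding homogeneous solution A + B k and matching boundaries gives v_k = k (161 − k). Substituting k = 5: v_5 = 5 · 156 = 780.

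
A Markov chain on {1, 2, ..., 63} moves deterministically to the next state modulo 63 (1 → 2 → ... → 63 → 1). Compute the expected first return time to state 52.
E[T_52 | X_0 = 52] = 63

The chain cycles deterministically, so starting at state 52 it returns in exactly 63 steps. Equivalently, the stationary distribution is uniform π_j = 1/63 for every state j, so by Kac's formula E[T_52] = 1/π_52 = 63.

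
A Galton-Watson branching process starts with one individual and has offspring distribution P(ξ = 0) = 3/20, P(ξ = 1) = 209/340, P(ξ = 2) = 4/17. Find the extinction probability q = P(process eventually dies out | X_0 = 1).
q = 51/80

The pgf is f(s) = 3/20 + 209/340·s + 4/17·s². The extinction probability q is the smallest fixed point of f in [0, 1]. Setting s = f(s):
  4/17·s² + (209/340 − 1)·s + 3/20 = 0
  4/17·s² − (3/20 + 4/17)·s + 3/20 = 0
which factors as (s − 1)·(4/17·s − 3/20) = 0, giving roots s = 1 and s = (3/20)/(4/17) = 51/80.
Mean offspring μ = 209/340 + 2·4/17 = 369/340 > 1 (supercritical), so q < 1. The extinction probability is the smaller root: q = (3/20)/(4/17) = 51/80.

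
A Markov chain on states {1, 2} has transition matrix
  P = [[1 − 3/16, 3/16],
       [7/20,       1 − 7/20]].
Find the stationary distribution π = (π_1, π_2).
π_1 = 28/43, π_2 = 15/43

Solve πP = π with π_1 + π_2 = 1. From πP = π: π_1 · (1 − 3/16) + π_2 · 7/20 = π_1 ⇒ π_2 · 7/20 = π_1 · 3/16 ⇒ π_2/π_1 = (3/16)/(7/20) = 15/28. Together with π_1 + π_2 = 1:
  π_1 = (7/20)/(3/16 + 7/20) = (7/20)/(43/80) = 28/43,
  π_2 = (3/16)/(3/16 + 7/20) = (3/16)/(43/80) = 15/43.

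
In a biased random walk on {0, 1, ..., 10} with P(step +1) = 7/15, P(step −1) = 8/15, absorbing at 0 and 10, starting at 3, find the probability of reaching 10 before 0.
P(hit 10 before 0) = (1 − (8/7)^3) / (1 − (8/7)^10) = 139178767/791266575

Let u_k denote P(reach 10 before 0 | start at k). Boundary: u_0 = 0, u_10 = 1. Recurrence: u_k = 7/15·u_{k+1} + 8/15·u_{k-1} for 1 ≤ k ≤ 9. Try u_k = A + B·r^k with r = q/p = (8/15)/(7/15) = 8/7. Substitution satisfies the recurrence; boundary conditions give:
  u_k = (1 − r^k) / (1 − r^N) = (1 − (8/7)^3) / (1 − (8/7)^10) = 139178767/791266575.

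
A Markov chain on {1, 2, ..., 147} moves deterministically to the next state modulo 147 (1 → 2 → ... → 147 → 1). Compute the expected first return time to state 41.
E[T_41 | X_0 = 41] = 147

The chain cycles deterministically, so starting at state 41 it returns in exactly 147 steps. Equivalently, the stationary distribution is uniform π_j = 1/147 for every state j, so by Kac's formula E[T_41] = 1/π_41 = 147.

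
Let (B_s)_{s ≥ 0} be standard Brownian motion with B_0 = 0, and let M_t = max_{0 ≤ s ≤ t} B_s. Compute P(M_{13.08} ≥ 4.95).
P(M_{13.08} ≥ 4.95) = 2·P(B_{13.08} ≥ 4.95) = 2(1 − Φ(4.95/√13.08)) ≈ 0.1711

By the reflection principle for Brownian motion, P(M_t ≥ a) = 2 · P(B_t ≥ a) for a ≥ 0. Since B_t ~ N(0, t), P(B_t ≥ 4.95) = 1 − Φ(4.95/√t) = 1 − Φ(4.95/√13.08) = 1 − Φ(1.3687). So
  P(M_{13.08} ≥ 4.95) = 2(1 − Φ(1.3687)) ≈ 0.1711.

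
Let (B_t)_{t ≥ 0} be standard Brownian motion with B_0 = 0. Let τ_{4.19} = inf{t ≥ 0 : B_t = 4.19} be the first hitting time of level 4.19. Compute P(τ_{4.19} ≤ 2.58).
P(τ_{4.19} ≤ 2.58) = 2(1 − Φ(4.19/√2.58)) = 2(1 − Φ(2.6086)) ≈ 0.0091

By the reflection principle for standard BM, P(τ_b ≤ t) = 2 · P(B_t ≥ b). Since B_t ~ N(0, t), P(B_t ≥ 4.19) = 1 − Φ(4.19/√t) = 1 − Φ(4.19/√2.58) = 1 − Φ(2.6086) ≈ 0.00455. Doubling: P(τ_{4.19} ≤ 2.58) ≈ 2 · 0.00455 = 0.00910 ≈ 0.0091.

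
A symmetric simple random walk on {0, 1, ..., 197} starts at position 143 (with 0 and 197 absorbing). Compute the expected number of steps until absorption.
E[τ | X_0 = 143] = 7722

Let v_k = E[τ | X_0 = k]. Boundary: v_0 = v_197 = 0. Recurrence: v_k = 1 + (v_{k-1} + v_{k+1})/2 for 1 ≤ k ≤ 196. The particular solution to v_k − (v_{k-1} + v_{k+1})/2 = 1 is v_k = −k^2. Adding homogeneous solution A + B k and matching boundaries gives v_k = k (197 − k). Substituting k = 143: v_143 = 143 · 54 = 7722.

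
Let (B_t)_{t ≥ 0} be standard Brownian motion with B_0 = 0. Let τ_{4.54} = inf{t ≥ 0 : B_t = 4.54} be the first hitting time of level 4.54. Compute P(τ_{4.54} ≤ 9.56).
P(τ_{4.54} ≤ 9.56) = 2(1 − Φ(4.54/√9.56)) = 2(1 − Φ(1.4683)) ≈ 0.1420

By the reflection principle for standard BM, P(τ_b ≤ t) = 2 · P(B_t ≥ b). Since B_t ~ N(0, t), P(B_t ≥ 4.54) = 1 − Φ(4.54/√t) = 1 − Φ(4.54/√9.56) = 1 − Φ(1.4683) ≈ 0.07101. Doubling: P(τ_{4.54} ≤ 9.56) ≈ 2 · 0.07101 = 0.14202 ≈ 0.1420.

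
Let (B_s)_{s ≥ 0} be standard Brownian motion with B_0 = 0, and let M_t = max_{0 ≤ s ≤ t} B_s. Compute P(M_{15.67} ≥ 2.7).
P(M_{15.67} ≥ 2.7) = 2·P(B_{15.67} ≥ 2.7) = 2(1 − Φ(2.7/√15.67)) ≈ 0.4952

By the reflection principle for Brownian motion, P(M_t ≥ a) = 2 · P(B_t ≥ a) for a ≥ 0. Since B_t ~ N(0, t), P(B_t ≥ 2.7) = 1 − Φ(2.7/√t) = 1 − Φ(2.7/√15.67) = 1 − Φ(0.6821). So
  P(M_{15.67} ≥ 2.7) = 2(1 − Φ(0.6821)) ≈ 0.4952.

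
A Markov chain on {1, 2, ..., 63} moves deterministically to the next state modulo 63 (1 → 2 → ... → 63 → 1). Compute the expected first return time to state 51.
E[T_51 | X_0 = 51] = 63

The chain cycles deterministically, so starting at state 51 it returns in exactly 63 steps. Equivalently, the stationary distribution is uniform π_j = 1/63 for every state j, so by Kac's formula E[T_51] = 1/π_51 = 63.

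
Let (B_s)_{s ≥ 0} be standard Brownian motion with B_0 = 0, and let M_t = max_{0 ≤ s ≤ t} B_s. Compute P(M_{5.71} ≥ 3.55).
P(M_{5.71} ≥ 3.55) = 2·P(B_{5.71} ≥ 3.55) = 2(1 − Φ(3.55/√5.71)) ≈ 0.1374

By the reflection principle for Brownian motion, P(M_t ≥ a) = 2 · P(B_t ≥ a) for a ≥ 0. Since B_t ~ N(0, t), P(B_t ≥ 3.55) = 1 − Φ(3.55/√t) = 1 − Φ(3.55/√5.71) = 1 − Φ(1.4856). So
  P(M_{5.71} ≥ 3.55) = 2(1 − Φ(1.4856)) ≈ 0.1374.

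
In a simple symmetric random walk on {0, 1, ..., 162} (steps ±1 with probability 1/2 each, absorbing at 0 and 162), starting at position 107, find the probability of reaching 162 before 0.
P(hit 162 before 0) = 107/162

Let u_k = P(hit 162 before 0 | start at k). Then u_0 = 0, u_162 = 1, and u_k = u_{k-1}/2 + u_{k+1}/2 for 1 ≤ k ≤ 161. This harmonic recurrence is solved by u_k = k/162, giving u_107 = 107/162.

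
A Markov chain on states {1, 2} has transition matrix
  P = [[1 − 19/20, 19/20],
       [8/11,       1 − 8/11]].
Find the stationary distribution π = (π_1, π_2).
π_1 = 160/369, π_2 = 209/369

Solve πP = π with π_1 + π_2 = 1. From πP = π: π_1 · (1 − 19/20) + π_2 · 8/11 = π_1 ⇒ π_2 · 8/11 = π_1 · 19/20 ⇒ π_2/π_1 = (19/20)/(8/11) = 209/160. Together with π_1 + π_2 = 1:
  π_1 = (8/11)/(19/20 + 8/11) = (8/11)/(369/220) = 160/369,
  π_2 = (19/20)/(19/20 + 8/11) = (19/20)/(369/220) = 209/369.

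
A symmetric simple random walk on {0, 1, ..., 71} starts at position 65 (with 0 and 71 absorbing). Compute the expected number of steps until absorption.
E[τ | X_0 = 65] = 390

Let v_k = E[τ | X_0 = k]. Boundary: v_0 = v_71 = 0. Recurrence: v_k = 1 + (v_{k-1} + v_{k+1})/2 for 1 ≤ k ≤ 70. The particular solution to v_k − (v_{k-1} + v_{k+1})/2 = 1 is v_k = −k^2. Adding homogeneous solution A + B k and matching boundaries gives v_k = k (71 − k). Substituting k = 65: v_65 = 65 · 6 = 390.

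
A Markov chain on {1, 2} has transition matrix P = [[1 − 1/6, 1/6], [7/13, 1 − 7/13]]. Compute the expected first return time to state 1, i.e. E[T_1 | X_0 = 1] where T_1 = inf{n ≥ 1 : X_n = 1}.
E[T_1 | X_0 = 1] = 1/π_1 = 55/42

For an irreducible recurrent Markov chain with stationary distribution π, E[T_i | X_0 = i] = 1/π_i (Kac's formula). Here π_1 = (7/13)/(1/6 + 7/13) = (7/13)/(55/78) = 42/55, so E[T_1 | X_0 = 1] = 1/π_1 = (1/6 + 7/13)/(7/13) = (55/78)/(7/13) = 55/42.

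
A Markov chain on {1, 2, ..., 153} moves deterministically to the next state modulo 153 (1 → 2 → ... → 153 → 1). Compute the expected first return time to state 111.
E[T_111 | X_0 = 111] = 153

The chain cycles deterministically, so starting at state 111 it returns in exactly 153 steps. Equivalently, the stationary distribution is uniform π_j = 1/153 for every state j, so by Kac's formula E[T_111] = 1/π_111 = 153.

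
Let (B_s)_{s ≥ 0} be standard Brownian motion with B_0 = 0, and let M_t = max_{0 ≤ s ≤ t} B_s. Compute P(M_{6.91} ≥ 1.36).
P(M_{6.91} ≥ 1.36) = 2·P(B_{6.91} ≥ 1.36) = 2(1 − Φ(1.36/√6.91)) ≈ 0.6049

By the reflection principle for Brownian motion, P(M_t ≥ a) = 2 · P(B_t ≥ a) for a ≥ 0. Since B_t ~ N(0, t), P(B_t ≥ 1.36) = 1 − Φ(1.36/√t) = 1 − Φ(1.36/√6.91) = 1 − Φ(0.5174). So
  P(M_{6.91} ≥ 1.36) = 2(1 − Φ(0.5174)) ≈ 0.6049.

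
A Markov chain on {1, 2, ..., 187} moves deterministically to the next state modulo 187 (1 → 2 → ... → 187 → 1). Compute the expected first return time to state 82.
E[T_82 | X_0 = 82] = 187

The chain cycles deterministically, so starting at state 82 it returns in exactly 187 steps. Equivalently, the stationary distribution is uniform π_j = 1/187 for every state j, so by Kac's formula E[T_82] = 1/π_82 = 187.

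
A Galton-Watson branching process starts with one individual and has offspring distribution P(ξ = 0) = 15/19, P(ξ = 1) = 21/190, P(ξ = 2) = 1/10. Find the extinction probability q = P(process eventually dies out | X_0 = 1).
q = 1

Mean offspring μ = 0·15/19 + 1·21/190 + 2·1/10 = 59/190 ≤ 1. For μ ≤ 1 with offspring not concentrated at 1, the Galton-Watson process goes extinct almost surely, so q = 1.
(Algebraic check: The pgf is f(s) = 15/19 + 21/190·s + 1/10·s². The extinction probability q is the smallest fixed point of f in [0, 1]. Setting s = f(s):
  1/10·s² + (21/190 − 1)·s + 15/19 = 0
  1/10·s² − (15/19 + 1/10)·s + 15/19 = 0
which factors as (s − 1)·(1/10·s − 15/19) = 0, giving roots s = 1 and s = (15/19)/(1/10) = 150/19. Since 150/19 ≥ 1, the smallest root in [0, 1] is s = 1.)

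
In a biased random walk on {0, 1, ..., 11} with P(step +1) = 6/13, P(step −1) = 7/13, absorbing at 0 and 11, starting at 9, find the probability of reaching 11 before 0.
P(hit 11 before 0) = (1 − (7/6)^9) / (1 − (7/6)^11) = 1089932796/1614529687

Let u_k denote P(reach 11 before 0 | start at k). Boundary: u_0 = 0, u_11 = 1. Recurrence: u_k = 6/13·u_{k+1} + 7/13·u_{k-1} for 1 ≤ k ≤ 10. Try u_k = A + B·r^k with r = q/p = (7/13)/(6/13) = 7/6. Substitution satisfies the recurrence; boundary conditions give:
  u_k = (1 − r^k) / (1 − r^N) = (1 − (7/6)^9) / (1 − (7/6)^11) = 1089932796/1614529687.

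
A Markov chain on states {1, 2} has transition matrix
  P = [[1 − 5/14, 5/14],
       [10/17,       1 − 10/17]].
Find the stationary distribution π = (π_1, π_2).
π_1 = 28/45, π_2 = 17/45

Solve πP = π with π_1 + π_2 = 1. From πP = π: π_1 · (1 − 5/14) + π_2 · 10/17 = π_1 ⇒ π_2 · 10/17 = π_1 · 5/14 ⇒ π_2/π_1 = (5/14)/(10/17) = 17/28. Together with π_1 + π_2 = 1:
  π_1 = (10/17)/(5/14 + 10/17) = (10/17)/(225/238) = 28/45,
  π_2 = (5/14)/(5/14 + 10/17) = (5/14)/(225/238) = 17/45.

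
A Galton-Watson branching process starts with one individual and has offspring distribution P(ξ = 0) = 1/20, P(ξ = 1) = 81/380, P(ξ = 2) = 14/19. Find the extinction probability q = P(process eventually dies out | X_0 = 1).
q = 19/280

The pgf is f(s) = 1/20 + 81/380·s + 14/19·s². The extinction probability q is the smallest fixed point of f in [0, 1]. Setting s = f(s):
  14/19·s² + (81/380 − 1)·s + 1/20 = 0
  14/19·s² − (1/20 + 14/19)·s + 1/20 = 0
which factors as (s − 1)·(14/19·s − 1/20) = 0, giving roots s = 1 and s = (1/20)/(14/19) = 19/280.
Mean offspring μ = 81/380 + 2·14/19 = 641/380 > 1 (supercritical), so q < 1. The extinction probability is the smaller root: q = (1/20)/(14/19) = 19/280.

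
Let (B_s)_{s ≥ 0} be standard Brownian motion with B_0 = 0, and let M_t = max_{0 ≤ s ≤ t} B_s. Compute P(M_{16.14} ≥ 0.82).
P(M_{16.14} ≥ 0.82) = 2·P(B_{16.14} ≥ 0.82) = 2(1 − Φ(0.82/√16.14)) ≈ 0.8383

By the reflection principle for Brownian motion, P(M_t ≥ a) = 2 · P(B_t ≥ a) for a ≥ 0. Since B_t ~ N(0, t), P(B_t ≥ 0.82) = 1 − Φ(0.82/√t) = 1 − Φ(0.82/√16.14) = 1 − Φ(0.2041). So
  P(M_{16.14} ≥ 0.82) = 2(1 − Φ(0.2041)) ≈ 0.8383.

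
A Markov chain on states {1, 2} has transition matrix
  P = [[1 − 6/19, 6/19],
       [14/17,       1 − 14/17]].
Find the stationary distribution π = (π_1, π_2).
π_1 = 133/184, π_2 = 51/184

Solve πP = π with π_1 + π_2 = 1. From πP = π: π_1 · (1 − 6/19) + π_2 · 14/17 = π_1 ⇒ π_2 · 14/17 = π_1 · 6/19 ⇒ π_2/π_1 = (6/19)/(14/17) = 51/133. Together with π_1 + π_2 = 1:
  π_1 = (14/17)/(6/19 + 14/17) = (14/17)/(368/323) = 133/184,
  π_2 = (6/19)/(6/19 + 14/17) = (6/19)/(368/323) = 51/184.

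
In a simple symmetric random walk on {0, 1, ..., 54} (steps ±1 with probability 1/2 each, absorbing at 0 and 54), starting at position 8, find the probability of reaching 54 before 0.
P(hit 54 before 0) = 8/54 = 4/27

Let u_k = P(hit 54 before 0 | start at k). Then u_0 = 0, u_54 = 1, and u_k = u_{k-1}/2 + u_{k+1}/2 for 1 ≤ k ≤ 53. This harmonic recurrence is solved by u_k = k/54, giving u_8 = 8/54 = 4/27.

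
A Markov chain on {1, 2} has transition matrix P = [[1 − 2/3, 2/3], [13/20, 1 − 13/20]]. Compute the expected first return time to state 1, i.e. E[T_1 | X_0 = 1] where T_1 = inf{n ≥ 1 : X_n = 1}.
E[T_1 | X_0 = 1] = 1/π_1 = 79/39

For an irreducible recurrent Markov chain with stationary distribution π, E[T_i | X_0 = i] = 1/π_i (Kac's formula). Here π_1 = (13/20)/(2/3 + 13/20) = (13/20)/(79/60) = 39/79, so E[T_1 | X_0 = 1] = 1/π_1 = (2/3 + 13/20)/(13/20) = (79/60)/(13/20) = 79/39.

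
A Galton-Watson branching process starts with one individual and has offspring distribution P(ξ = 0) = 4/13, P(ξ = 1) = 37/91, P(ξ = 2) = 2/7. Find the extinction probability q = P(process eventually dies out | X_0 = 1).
q = 1

Mean offspring μ = 0·4/13 + 1·37/91 + 2·2/7 = 89/91 ≤ 1. For μ ≤ 1 with offspring not concentrated at 1, the Galton-Watson process goes extinct almost surely, so q = 1.
(Algebraic check: The pgf is f(s) = 4/13 + 37/91·s + 2/7·s². The extinction probability q is the smallest fixed point of f in [0, 1]. Setting s = f(s):
  2/7·s² + (37/91 − 1)·s + 4/13 = 0
  2/7·s² − (4/13 + 2/7)·s + 4/13 = 0
which factors as (s − 1)·(2/7·s − 4/13) = 0, giving roots s = 1 and s = (4/13)/(2/7) = 14/13. Since 14/13 ≥ 1, the smallest root in [0, 1] is s = 1.)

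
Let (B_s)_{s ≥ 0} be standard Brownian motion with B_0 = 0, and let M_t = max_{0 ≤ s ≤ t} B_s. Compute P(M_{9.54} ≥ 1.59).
P(M_{9.54} ≥ 1.59) = 2·P(B_{9.54} ≥ 1.59) = 2(1 − Φ(1.59/√9.54)) ≈ 0.6067

By the reflection principle for Brownian motion, P(M_t ≥ a) = 2 · P(B_t ≥ a) for a ≥ 0. Since B_t ~ N(0, t), P(B_t ≥ 1.59) = 1 − Φ(1.59/√t) = 1 − Φ(1.59/√9.54) = 1 − Φ(0.5148). So
  P(M_{9.54} ≥ 1.59) = 2(1 − Φ(0.5148)) ≈ 0.6067.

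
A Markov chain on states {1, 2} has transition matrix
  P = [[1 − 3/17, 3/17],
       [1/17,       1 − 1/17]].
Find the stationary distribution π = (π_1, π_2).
π_1 = 1/4, π_2 = 3/4

Solve πP = π with π_1 + π_2 = 1. From πP = π: π_1 · (1 − 3/17) + π_2 · 1/17 = π_1 ⇒ π_2 · 1/17 = π_1 · 3/17 ⇒ π_2/π_1 = (3/17)/(1/17) = 3. Together with π_1 + π_2 = 1:
  π_1 = (1/17)/(3/17 + 1/17) = (1/17)/(4/17) = 1/4,
  π_2 = (3/17)/(3/17 + 1/17) = (3/17)/(4/17) = 3/4.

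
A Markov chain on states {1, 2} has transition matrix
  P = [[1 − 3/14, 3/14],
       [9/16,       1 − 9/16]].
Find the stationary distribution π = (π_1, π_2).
π_1 = 21/29, π_2 = 8/29

Solve πP = π with π_1 + π_2 = 1. From πP = π: π_1 · (1 − 3/14) + π_2 · 9/16 = π_1 ⇒ π_2 · 9/16 = π_1 · 3/14 ⇒ π_2/π_1 = (3/14)/(9/16) = 8/21. Together with π_1 + π_2 = 1:
  π_1 = (9/16)/(3/14 + 9/16) = (9/16)/(87/112) = 21/29,
  π_2 = (3/14)/(3/14 + 9/16) = (3/14)/(87/112) = 8/29.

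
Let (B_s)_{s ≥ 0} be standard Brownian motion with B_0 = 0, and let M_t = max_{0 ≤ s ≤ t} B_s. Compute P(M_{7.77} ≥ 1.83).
P(M_{7.77} ≥ 1.83) = 2·P(B_{7.77} ≥ 1.83) = 2(1 − Φ(1.83/√7.77)) ≈ 0.5115

By the reflection principle for Brownian motion, P(M_t ≥ a) = 2 · P(B_t ≥ a) for a ≥ 0. Since B_t ~ N(0, t), P(B_t ≥ 1.83) = 1 − Φ(1.83/√t) = 1 − Φ(1.83/√7.77) = 1 − Φ(0.6565). So
  P(M_{7.77} ≥ 1.83) = 2(1 − Φ(0.6565)) ≈ 0.5115.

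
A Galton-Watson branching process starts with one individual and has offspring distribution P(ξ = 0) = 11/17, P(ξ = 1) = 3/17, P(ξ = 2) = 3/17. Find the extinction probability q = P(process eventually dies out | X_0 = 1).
q = 1

Mean offspring μ = 0·11/17 + 1·3/17 + 2·3/17 = 9/17 ≤ 1. For μ ≤ 1 with offspring not concentrated at 1, the Galton-Watson process goes extinct almost surely, so q = 1.
(Algebraic check: The pgf is f(s) = 11/17 + 3/17·s + 3/17·s². The extinction probability q is the smallest fixed point of f in [0, 1]. Setting s = f(s):
  3/17·s² + (3/17 − 1)·s + 11/17 = 0
  3/17·s² − (11/17 + 3/17)·s + 11/17 = 0
which factors as (s − 1)·(3/17·s − 11/17) = 0, giving roots s = 1 and s = (11/17)/(3/17) = 11/3. Since 11/3 ≥ 1, the smallest root in [0, 1] is s = 1.)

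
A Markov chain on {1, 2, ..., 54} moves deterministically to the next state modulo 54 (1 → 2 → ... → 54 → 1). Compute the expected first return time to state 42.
E[T_42 | X_0 = 42] = 54

The chain cycles deterministically, so starting at state 42 it returns in exactly 54 steps. Equivalently, the stationary distribution is uniform π_j = 1/54 for every state j, so by Kac's formula E[T_42] = 1/π_42 = 54.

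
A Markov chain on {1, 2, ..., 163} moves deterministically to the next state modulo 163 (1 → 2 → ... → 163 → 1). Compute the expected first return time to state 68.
E[T_68 | X_0 = 68] = 163

The chain cycles deterministically, so starting at state 68 it returns in exactly 163 steps. Equivalently, the stationary distribution is uniform π_j = 1/163 for every state j, so by Kac's formula E[T_68] = 1/π_68 = 163.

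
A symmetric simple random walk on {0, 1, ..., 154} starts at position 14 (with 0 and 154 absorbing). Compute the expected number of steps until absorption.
E[τ | X_0 = 14] = 1960

Let v_k = E[τ | X_0 = k]. Boundary: v_0 = v_154 = 0. Recurrence: v_k = 1 + (v_{k-1} + v_{k+1})/2 for 1 ≤ k ≤ 153. The particular solution to v_k − (v_{k-1} + v_{k+1})/2 = 1 is v_k = −k^2. Adding homogeneous solution A + B k and matching boundaries gives v_k = k (154 − k). Substituting k = 14: v_14 = 14 · 140 = 1960.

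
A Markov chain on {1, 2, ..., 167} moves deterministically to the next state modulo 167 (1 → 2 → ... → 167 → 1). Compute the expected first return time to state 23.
E[T_23 | X_0 = 23] = 167

The chain cycles deterministically, so starting at state 23 it returns in exactly 167 steps. Equivalently, the stationary distribution is uniform π_j = 1/167 for every state j, so by Kac's formula E[T_23] = 1/π_23 = 167.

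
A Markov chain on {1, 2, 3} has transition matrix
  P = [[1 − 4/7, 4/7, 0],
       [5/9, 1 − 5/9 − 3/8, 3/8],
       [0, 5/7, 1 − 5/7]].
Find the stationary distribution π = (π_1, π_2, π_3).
π = (350/899, 360/899, 189/899)

This is a birth-death chain on three states, which satisfies detailed balance: π_1 · P_{12} = π_2 · P_{21} and π_2 · P_{23} = π_3 · P_{32}.
From π_1 · 4/7 = π_2 · 5/9: π_2/π_1 = (4/7)/(5/9) = 36/35.
From π_2 · 3/8 = π_3 · 5/7: π_3/π_2 = (3/8)/(5/7) = 21/40.
Take π_1 proportional to 1; then unnormalized π = (1, 36/35, 27/50). Normalize by dividing by the sum 899/350:
  π = (350/899, 360/899, 189/899).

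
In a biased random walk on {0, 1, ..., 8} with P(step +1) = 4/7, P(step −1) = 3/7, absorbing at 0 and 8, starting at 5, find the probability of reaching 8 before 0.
P(hit 8 before 0) = (1 − (3/4)^5) / (1 − (3/4)^8) = 49984/58975

Let u_k denote P(reach 8 before 0 | start at k). Boundary: u_0 = 0, u_8 = 1. Recurrence: u_k = 4/7·u_{k+1} + 3/7·u_{k-1} for 1 ≤ k ≤ 7. Try u_k = A + B·r^k with r = q/p = (3/7)/(4/7) = 3/4. Substitution satisfies the recurrence; boundary conditions give:
  u_k = (1 − r^k) / (1 − r^N) = (1 − (3/4)^5) / (1 − (3/4)^8) = 49984/58975.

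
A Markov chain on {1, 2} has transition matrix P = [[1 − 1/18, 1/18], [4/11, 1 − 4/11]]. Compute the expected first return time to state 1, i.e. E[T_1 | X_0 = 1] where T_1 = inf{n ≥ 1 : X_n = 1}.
E[T_1 | X_0 = 1] = 1/π_1 = 83/72

For an irreducible recurrent Markov chain with stationary distribution π, E[T_i | X_0 = i] = 1/π_i (Kac's formula). Here π_1 = (4/11)/(1/18 + 4/11) = (4/11)/(83/198) = 72/83, so E[T_1 | X_0 = 1] = 1/π_1 = (1/18 + 4/11)/(4/11) = (83/198)/(4/11) = 83/72.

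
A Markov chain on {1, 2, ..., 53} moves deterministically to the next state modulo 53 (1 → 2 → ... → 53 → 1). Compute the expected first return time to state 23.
E[T_23 | X_0 = 23] = 53

The chain cycles deterministically, so starting at state 23 it returns in exactly 53 steps. Equivalently, the stationary distribution is uniform π_j = 1/53 for every state j, so by Kac's formula E[T_23] = 1/π_23 = 53.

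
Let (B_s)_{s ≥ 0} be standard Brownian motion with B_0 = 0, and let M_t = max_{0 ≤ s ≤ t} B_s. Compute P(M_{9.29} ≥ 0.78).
P(M_{9.29} ≥ 0.78) = 2·P(B_{9.29} ≥ 0.78) = 2(1 − Φ(0.78/√9.29)) ≈ 0.7980

By the reflection principle for Brownian motion, P(M_t ≥ a) = 2 · P(B_t ≥ a) for a ≥ 0. Since B_t ~ N(0, t), P(B_t ≥ 0.78) = 1 − Φ(0.78/√t) = 1 − Φ(0.78/√9.29) = 1 − Φ(0.2559). So
  P(M_{9.29} ≥ 0.78) = 2(1 − Φ(0.2559)) ≈ 0.7980.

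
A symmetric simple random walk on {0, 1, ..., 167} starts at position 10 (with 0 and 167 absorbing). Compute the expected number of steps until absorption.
E[τ | X_0 = 10] = 1570

Let v_k = E[τ | X_0 = k]. Boundary: v_0 = v_167 = 0. Recurrence: v_k = 1 + (v_{k-1} + v_{k+1})/2 for 1 ≤ k ≤ 166. The particular solution to v_k − (v_{k-1} + v_{k+1})/2 = 1 is v_k = −k^2. Adding homogeneous solution A + B k and matching boundaries gives v_k = k (167 − k). Substituting k = 10: v_10 = 10 · 157 = 1570.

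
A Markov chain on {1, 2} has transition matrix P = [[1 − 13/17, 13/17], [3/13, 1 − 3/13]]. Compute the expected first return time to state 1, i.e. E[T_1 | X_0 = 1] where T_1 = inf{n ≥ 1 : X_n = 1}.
E[T_1 | X_0 = 1] = 1/π_1 = 220/51

For an irreducible recurrent Markov chain with stationary distribution π, E[T_i | X_0 = i] = 1/π_i (Kac's formula). Here π_1 = (3/13)/(13/17 + 3/13) = (3/13)/(220/221) = 51/220, so E[T_1 | X_0 = 1] = 1/π_1 = (13/17 + 3/13)/(3/13) = (220/221)/(3/13) = 220/51.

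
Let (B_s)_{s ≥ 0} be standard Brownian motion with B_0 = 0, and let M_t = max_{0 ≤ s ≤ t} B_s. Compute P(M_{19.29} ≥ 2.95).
P(M_{19.29} ≥ 2.95) = 2·P(B_{19.29} ≥ 2.95) = 2(1 − Φ(2.95/√19.29)) ≈ 0.5018

By the reflection principle for Brownian motion, P(M_t ≥ a) = 2 · P(B_t ≥ a) for a ≥ 0. Since B_t ~ N(0, t), P(B_t ≥ 2.95) = 1 − Φ(2.95/√t) = 1 − Φ(2.95/√19.29) = 1 − Φ(0.6717). So
  P(M_{19.29} ≥ 2.95) = 2(1 − Φ(0.6717)) ≈ 0.5018.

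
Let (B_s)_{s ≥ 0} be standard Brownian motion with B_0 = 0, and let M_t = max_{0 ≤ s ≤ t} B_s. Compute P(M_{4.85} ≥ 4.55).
P(M_{4.85} ≥ 4.55) = 2·P(B_{4.85} ≥ 4.55) = 2(1 − Φ(4.55/√4.85)) ≈ 0.0388

By the reflection principle for Brownian motion, P(M_t ≥ a) = 2 · P(B_t ≥ a) for a ≥ 0. Since B_t ~ N(0, t), P(B_t ≥ 4.55) = 1 − Φ(4.55/√t) = 1 − Φ(4.55/√4.85) = 1 − Φ(2.0660). So
  P(M_{4.85} ≥ 4.55) = 2(1 − Φ(2.0660)) ≈ 0.0388.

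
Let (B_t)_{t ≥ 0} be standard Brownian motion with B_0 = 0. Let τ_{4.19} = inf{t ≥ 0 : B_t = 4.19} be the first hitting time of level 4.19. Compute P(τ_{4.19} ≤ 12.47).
P(τ_{4.19} ≤ 12.47) = 2(1 − Φ(4.19/√12.47)) = 2(1 − Φ(1.1865)) ≈ 0.2354

By the reflection principle for standard BM, P(τ_b ≤ t) = 2 · P(B_t ≥ b). Since B_t ~ N(0, t), P(B_t ≥ 4.19) = 1 − Φ(4.19/√t) = 1 − Φ(4.19/√12.47) = 1 − Φ(1.1865) ≈ 0.11771. Doubling: P(τ_{4.19} ≤ 12.47) ≈ 2 · 0.11771 = 0.23542 ≈ 0.2354.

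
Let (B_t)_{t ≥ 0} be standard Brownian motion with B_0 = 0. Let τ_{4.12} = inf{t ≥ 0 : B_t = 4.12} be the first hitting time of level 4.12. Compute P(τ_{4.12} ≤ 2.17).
P(τ_{4.12} ≤ 2.17) = 2(1 − Φ(4.12/√2.17)) = 2(1 − Φ(2.7968)) ≈ 0.0052

By the reflection principle for standard BM, P(τ_b ≤ t) = 2 · P(B_t ≥ b). Since B_t ~ N(0, t), P(B_t ≥ 4.12) = 1 − Φ(4.12/√t) = 1 − Φ(4.12/√2.17) = 1 − Φ(2.7968) ≈ 0.00258. Doubling: P(τ_{4.12} ≤ 2.17) ≈ 2 · 0.00258 = 0.00516 ≈ 0.0052.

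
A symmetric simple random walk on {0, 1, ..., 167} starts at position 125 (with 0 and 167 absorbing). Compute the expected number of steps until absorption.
E[τ | X_0 = 125] = 5250

Let v_k = E[τ | X_0 = k]. Boundary: v_0 = v_167 = 0. Recurrence: v_k = 1 + (v_{k-1} + v_{k+1})/2 for 1 ≤ k ≤ 166. The particular solution to v_k − (v_{k-1} + v_{k+1})/2 = 1 is v_k = −k^2. Adding homogeneous solution A + B k and matching boundaries gives v_k = k (167 − k). Substituting k = 125: v_125 = 125 · 42 = 5250.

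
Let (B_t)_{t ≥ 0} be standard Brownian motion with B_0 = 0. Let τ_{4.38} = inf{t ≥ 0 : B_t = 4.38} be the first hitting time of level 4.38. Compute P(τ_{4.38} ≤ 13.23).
P(τ_{4.38} ≤ 13.23) = 2(1 − Φ(4.38/√13.23)) = 2(1 − Φ(1.2042)) ≈ 0.2285

By the reflection principle for standard BM, P(τ_b ≤ t) = 2 · P(B_t ≥ b). Since B_t ~ N(0, t), P(B_t ≥ 4.38) = 1 − Φ(4.38/√t) = 1 − Φ(4.38/√13.23) = 1 − Φ(1.2042) ≈ 0.11426. Doubling: P(τ_{4.38} ≤ 13.23) ≈ 2 · 0.11426 = 0.22852 ≈ 0.2285.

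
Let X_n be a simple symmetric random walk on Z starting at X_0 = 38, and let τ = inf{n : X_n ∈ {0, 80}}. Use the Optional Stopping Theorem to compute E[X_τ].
E[X_τ] = 38

X_n is a martingale and τ is a bounded-mean stopping time (indeed τ is finite a.s. with bounded expectation since the walk is in a bounded region). By the OST, E[X_τ] = E[X_0] = 38. Equivalently: E[X_τ] = 80 · P(hit 80 first) + 0 · P(hit 0 first) = 80 · (38/80) = 38.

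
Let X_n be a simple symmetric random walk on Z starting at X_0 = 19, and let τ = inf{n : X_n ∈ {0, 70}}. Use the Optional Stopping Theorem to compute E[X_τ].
E[X_τ] = 19

X_n is a martingale and τ is a bounded-mean stopping time (indeed τ is finite a.s. with bounded expectation since the walk is in a bounded region). By the OST, E[X_τ] = E[X_0] = 19. Equivalently: E[X_τ] = 70 · P(hit 70 first) + 0 · P(hit 0 first) = 70 · (19/70) = 19.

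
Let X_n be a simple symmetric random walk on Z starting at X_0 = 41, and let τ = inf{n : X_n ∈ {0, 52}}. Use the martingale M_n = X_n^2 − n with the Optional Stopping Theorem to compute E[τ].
E[τ] = 451

M_n = X_n^2 − n is a martingale (since E[X_{n+1}^2 | F_n] = X_n^2 + 1). By OST (τ has finite mean in a bounded region), E[M_τ] = E[M_0] = X_0^2 − 0 = 41^2 = 1681. Also E[M_τ] = E[X_τ^2] − E[τ]. The walk exits at 0 or 52, with P(hit 52 first) = 41/52, so E[X_τ^2] = 52^2 · 41/52 + 0 = 2132. Thus E[τ] = E[X_τ^2] − E[M_τ] = 2132 − 1681 = 451 = 41(52 − 41) = 451.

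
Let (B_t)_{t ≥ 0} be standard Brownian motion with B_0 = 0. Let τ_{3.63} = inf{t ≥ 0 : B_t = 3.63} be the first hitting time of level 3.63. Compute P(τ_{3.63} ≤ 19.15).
P(τ_{3.63} ≤ 19.15) = 2(1 − Φ(3.63/√19.15)) = 2(1 − Φ(0.8295)) ≈ 0.4068

By the reflection principle for standard BM, P(τ_b ≤ t) = 2 · P(B_t ≥ b). Since B_t ~ N(0, t), P(B_t ≥ 3.63) = 1 − Φ(3.63/√t) = 1 − Φ(3.63/√19.15) = 1 − Φ(0.8295) ≈ 0.20341. Doubling: P(τ_{3.63} ≤ 19.15) ≈ 2 · 0.20341 = 0.40682 ≈ 0.4068.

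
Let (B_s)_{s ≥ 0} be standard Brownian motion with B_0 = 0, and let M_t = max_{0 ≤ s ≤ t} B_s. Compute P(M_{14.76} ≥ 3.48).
P(M_{14.76} ≥ 3.48) = 2·P(B_{14.76} ≥ 3.48) = 2(1 − Φ(3.48/√14.76)) ≈ 0.3650

By the reflection principle for Brownian motion, P(M_t ≥ a) = 2 · P(B_t ≥ a) for a ≥ 0. Since B_t ~ N(0, t), P(B_t ≥ 3.48) = 1 − Φ(3.48/√t) = 1 − Φ(3.48/√14.76) = 1 − Φ(0.9058). So
  P(M_{14.76} ≥ 3.48) = 2(1 − Φ(0.9058)) ≈ 0.3650.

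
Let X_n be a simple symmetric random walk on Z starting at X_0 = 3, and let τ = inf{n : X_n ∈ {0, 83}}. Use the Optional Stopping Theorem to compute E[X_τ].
E[X_τ] = 3

X_n is a martingale and τ is a bounded-mean stopping time (indeed τ is finite a.s. with bounded expectation since the walk is in a bounded region). By the OST, E[X_τ] = E[X_0] = 3. Equivalently: E[X_τ] = 83 · P(hit 83 first) + 0 · P(hit 0 first) = 83 · (3/83) = 3.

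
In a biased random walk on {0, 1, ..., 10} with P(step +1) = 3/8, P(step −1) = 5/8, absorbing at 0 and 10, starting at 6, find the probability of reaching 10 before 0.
P(hit 10 before 0) = (1 − (5/3)^6) / (1 − (5/3)^10) = 75411/606661

Let u_k denote P(reach 10 before 0 | start at k). Boundary: u_0 = 0, u_10 = 1. Recurrence: u_k = 3/8·u_{k+1} + 5/8·u_{k-1} for 1 ≤ k ≤ 9. Try u_k = A + B·r^k with r = q/p = (5/8)/(3/8) = 5/3. Substitution satisfies the recurrence; boundary conditions give:
  u_k = (1 − r^k) / (1 − r^N) = (1 − (5/3)^6) / (1 − (5/3)^10) = 75411/606661.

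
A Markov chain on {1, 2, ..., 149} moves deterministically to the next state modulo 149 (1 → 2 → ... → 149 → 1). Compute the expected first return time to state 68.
E[T_68 | X_0 = 68] = 149

The chain cycles deterministically, so starting at state 68 it returns in exactly 149 steps. Equivalently, the stationary distribution is uniform π_j = 1/149 for every state j, so by Kac's formula E[T_68] = 1/π_68 = 149.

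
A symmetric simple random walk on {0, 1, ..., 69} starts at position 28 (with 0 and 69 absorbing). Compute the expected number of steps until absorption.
E[τ | X_0 = 28] = 1148

Let v_k = E[τ | X_0 = k]. Boundary: v_0 = v_69 = 0. Recurrence: v_k = 1 + (v_{k-1} + v_{k+1})/2 for 1 ≤ k ≤ 68. The particular solution to v_k − (v_{k-1} + v_{k+1})/2 = 1 is v_k = −k^2. Adding homogeneous solution A + B k and matching boundaries gives v_k = k (69 − k). Substituting k = 28: v_28 = 28 · 41 = 1148.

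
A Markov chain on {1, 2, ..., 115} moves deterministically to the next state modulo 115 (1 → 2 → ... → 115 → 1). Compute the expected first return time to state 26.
E[T_26 | X_0 = 26] = 115

The chain cycles deterministically, so starting at state 26 it returns in exactly 115 steps. Equivalently, the stationary distribution is uniform π_j = 1/115 for every state j, so by Kac's formula E[T_26] = 1/π_26 = 115.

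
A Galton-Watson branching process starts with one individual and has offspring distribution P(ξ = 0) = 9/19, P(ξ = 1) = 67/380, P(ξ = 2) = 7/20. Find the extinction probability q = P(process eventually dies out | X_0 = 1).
q = 1

Mean offspring μ = 0·9/19 + 1·67/380 + 2·7/20 = 333/380 ≤ 1. For μ ≤ 1 with offspring not concentrated at 1, the Galton-Watson process goes extinct almost surely, so q = 1.
(Algebraic check: The pgf is f(s) = 9/19 + 67/380·s + 7/20·s². The extinction probability q is the smallest fixed point of f in [0, 1]. Setting s = f(s):
  7/20·s² + (67/380 − 1)·s + 9/19 = 0
  7/20·s² − (9/19 + 7/20)·s + 9/19 = 0
which factors as (s − 1)·(7/20·s − 9/19) = 0, giving roots s = 1 and s = (9/19)/(7/20) = 180/133. Since 180/133 ≥ 1, the smallest root in [0, 1] is s = 1.)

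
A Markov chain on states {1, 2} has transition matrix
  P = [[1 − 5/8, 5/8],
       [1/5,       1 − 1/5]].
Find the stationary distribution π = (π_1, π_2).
π_1 = 8/33, π_2 = 25/33

Solve πP = π with π_1 + π_2 = 1. From πP = π: π_1 · (1 − 5/8) + π_2 · 1/5 = π_1 ⇒ π_2 · 1/5 = π_1 · 5/8 ⇒ π_2/π_1 = (5/8)/(1/5) = 25/8. Together with π_1 + π_2 = 1:
  π_1 = (1/5)/(5/8 + 1/5) = (1/5)/(33/40) = 8/33,
  π_2 = (5/8)/(5/8 + 1/5) = (5/8)/(33/40) = 25/33.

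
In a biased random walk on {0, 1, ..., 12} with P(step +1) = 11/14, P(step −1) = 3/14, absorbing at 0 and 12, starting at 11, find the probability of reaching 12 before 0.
P(hit 12 before 0) = (1 − (3/11)^11) / (1 − (3/11)^12) = 392303303513/392303480660

Let u_k denote P(reach 12 before 0 | start at k). Boundary: u_0 = 0, u_12 = 1. Recurrence: u_k = 11/14·u_{k+1} + 3/14·u_{k-1} for 1 ≤ k ≤ 11. Try u_k = A + B·r^k with r = q/p = (3/14)/(11/14) = 3/11. Substitution satisfies the recurrence; boundary conditions give:
  u_k = (1 − r^k) / (1 − r^N) = (1 − (3/11)^11) / (1 − (3/11)^12) = 392303303513/392303480660.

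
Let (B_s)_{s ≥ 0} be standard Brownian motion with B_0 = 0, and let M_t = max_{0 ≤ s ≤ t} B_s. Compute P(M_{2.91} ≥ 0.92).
P(M_{2.91} ≥ 0.92) = 2·P(B_{2.91} ≥ 0.92) = 2(1 − Φ(0.92/√2.91)) ≈ 0.5897

By the reflection principle for Brownian motion, P(M_t ≥ a) = 2 · P(B_t ≥ a) for a ≥ 0. Since B_t ~ N(0, t), P(B_t ≥ 0.92) = 1 − Φ(0.92/√t) = 1 − Φ(0.92/√2.91) = 1 − Φ(0.5393). So
  P(M_{2.91} ≥ 0.92) = 2(1 − Φ(0.5393)) ≈ 0.5897.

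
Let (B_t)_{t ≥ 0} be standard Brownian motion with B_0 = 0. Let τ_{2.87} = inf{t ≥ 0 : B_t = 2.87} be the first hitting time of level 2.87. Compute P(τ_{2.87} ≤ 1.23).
P(τ_{2.87} ≤ 1.23) = 2(1 − Φ(2.87/√1.23)) = 2(1 − Φ(2.5878)) ≈ 0.0097

By the reflection principle for standard BM, P(τ_b ≤ t) = 2 · P(B_t ≥ b). Since B_t ~ N(0, t), P(B_t ≥ 2.87) = 1 − Φ(2.87/√t) = 1 − Φ(2.87/√1.23) = 1 − Φ(2.5878) ≈ 0.00483. Doubling: P(τ_{2.87} ≤ 1.23) ≈ 2 · 0.00483 = 0.00966 ≈ 0.0097.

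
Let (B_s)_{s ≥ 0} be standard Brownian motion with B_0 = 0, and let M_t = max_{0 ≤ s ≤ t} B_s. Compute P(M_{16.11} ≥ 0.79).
P(M_{16.11} ≥ 0.79) = 2·P(B_{16.11} ≥ 0.79) = 2(1 − Φ(0.79/√16.11)) ≈ 0.8440

By the reflection principle for Brownian motion, P(M_t ≥ a) = 2 · P(B_t ≥ a) for a ≥ 0. Since B_t ~ N(0, t), P(B_t ≥ 0.79) = 1 − Φ(0.79/√t) = 1 − Φ(0.79/√16.11) = 1 − Φ(0.1968). So
  P(M_{16.11} ≥ 0.79) = 2(1 − Φ(0.1968)) ≈ 0.8440.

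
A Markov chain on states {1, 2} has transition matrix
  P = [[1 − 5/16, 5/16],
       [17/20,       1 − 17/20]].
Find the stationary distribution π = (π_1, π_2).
π_1 = 68/93, π_2 = 25/93

Solve πP = π with π_1 + π_2 = 1. From πP = π: π_1 · (1 − 5/16) + π_2 · 17/20 = π_1 ⇒ π_2 · 17/20 = π_1 · 5/16 ⇒ π_2/π_1 = (5/16)/(17/20) = 25/68. Together with π_1 + π_2 = 1:
  π_1 = (17/20)/(5/16 + 17/20) = (17/20)/(93/80) = 68/93,
  π_2 = (5/16)/(5/16 + 17/20) = (5/16)/(93/80) = 25/93.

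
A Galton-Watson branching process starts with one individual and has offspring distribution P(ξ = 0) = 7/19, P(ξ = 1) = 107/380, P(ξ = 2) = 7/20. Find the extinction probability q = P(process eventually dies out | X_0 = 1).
q = 1

Mean offspring μ = 0·7/19 + 1·107/380 + 2·7/20 = 373/380 ≤ 1. For μ ≤ 1 with offspring not concentrated at 1, the Galton-Watson process goes extinct almost surely, so q = 1.
(Algebraic check: The pgf is f(s) = 7/19 + 107/380·s + 7/20·s². The extinction probability q is the smallest fixed point of f in [0, 1]. Setting s = f(s):
  7/20·s² + (107/380 − 1)·s + 7/19 = 0
  7/20·s² − (7/19 + 7/20)·s + 7/19 = 0
which factors as (s − 1)·(7/20·s − 7/19) = 0, giving roots s = 1 and s = (7/19)/(7/20) = 20/19. Since 20/19 ≥ 1, the smallest root in [0, 1] is s = 1.)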